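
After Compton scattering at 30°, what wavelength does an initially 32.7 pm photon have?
33.0251 pm

Using the Compton formula: λ' = λ + λ_C(1 − cos θ)

For θ = 30°, cos θ = √3/2 (exact) ≈ 0.8660, so:
1 − cos 30° = 1 − (√3/2) ≈ 0.1340

Δλ = λ_C × 0.1340 = 2.4263 × 0.1340 = 0.3251 pm

λ' = 32.7 + 0.3251 = 33.0251 pm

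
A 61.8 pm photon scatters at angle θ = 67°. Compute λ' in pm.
63.2783 pm

Using the Compton scattering formula:
λ' = λ + Δλ = λ + λ_C(1 - cos θ)

Given:
- Initial wavelength λ = 61.8 pm
- Scattering angle θ = 67°
- Compton wavelength λ_C ≈ 2.4263 pm

Calculate the shift:
Δλ = 2.4263 × (1 - cos(67°))
Δλ = 2.4263 × 0.6093
Δλ = 1.4783 pm

Final wavelength:
λ' = 61.8 + 1.4783 = 63.2783 pm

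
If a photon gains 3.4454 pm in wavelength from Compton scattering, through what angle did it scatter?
114.84°

From the Compton formula Δλ = λ_C(1 - cos θ), we can solve for θ:

cos θ = 1 - Δλ/λ_C

Given:
- Δλ = 3.4454 pm
- λ_C = h/(m_e·c) ≈ 2.42631024 pm

cos θ = 1 - 3.4454/2.42631024
cos θ = 1 - 1.420016
cos θ = -0.420016

θ = arccos(-0.420016)
θ = 114.84°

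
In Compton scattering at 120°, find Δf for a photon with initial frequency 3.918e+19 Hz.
1.263e+19 Hz (decrease)

Convert frequency to wavelength (c = 299792458 m/s):
λ₀ = c/f₀ = 299792458/3.918e+19 = 7.6516707e-12 m = 7.6517 pm

Calculate Compton shift:
Δλ = λ_C(1 - cos(120°)) = 3.6395 pm

Final wavelength:
λ' = λ₀ + Δλ = 7.6517 + 3.6395 = 11.2911 pm

Final frequency:
f' = c/λ' = 299792458/1.1291136e-11 = 2.6551133e+19 Hz

Frequency shift (decrease):
Δf = f₀ - f' = 3.918e+19 - 2.6551133e+19 = 1.263e+19 Hz

(Intermediate values are shown rounded; full precision is carried through to the final answer.)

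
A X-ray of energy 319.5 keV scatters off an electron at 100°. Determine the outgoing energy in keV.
184.2753 keV

First convert energy to wavelength:
λ = hc/E, with hc ≈ 1239.842 keV·pm (i.e. 1239.842 eV·nm)

For E = 319.5 keV = 319500 eV:
λ = 1239.842 keV·pm / 319.5 keV
λ = 3.8806 pm

Calculate the Compton shift:
Δλ = λ_C(1 - cos(100°)) = 2.4263 × 1.1736
Δλ = 2.8476 pm

Final wavelength:
λ' = 3.8806 + 2.8476 = 6.7282 pm

Final energy:
E' = hc/λ' = 1239.842 / 6.7282 = 184.2753 keV

(Intermediate values are shown rounded; full precision is carried through to the final answer.)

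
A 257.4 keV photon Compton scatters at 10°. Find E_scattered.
255.4452 keV

First convert energy to wavelength:
λ = hc/E, with hc ≈ 1239.842 keV·pm (i.e. 1239.842 eV·nm)

For E = 257.4 keV = 257400 eV:
λ = 1239.842 keV·pm / 257.4 keV
λ = 4.8168 pm

Calculate the Compton shift:
Δλ = λ_C(1 - cos(10°)) = 2.4263 × 0.0152
Δλ = 0.0369 pm

Final wavelength:
λ' = 4.8168 + 0.0369 = 4.8537 pm

Final energy:
E' = hc/λ' = 1239.842 / 4.8537 = 255.4452 keV

(Intermediate values are shown rounded; full precision is carried through to the final answer.)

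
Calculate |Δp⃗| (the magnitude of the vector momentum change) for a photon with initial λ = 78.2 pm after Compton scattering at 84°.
1.1187e-23 kg·m/s

Photon momentum magnitude is p = h/λ.

Initial momentum:
p₀ = h/λ = 6.6261e-34/7.8200e-11 = 8.4732e-24 kg·m/s

After scattering:
λ' = λ + Δλ = 78.2 + 2.1727 = 80.3727 pm
p' = h/λ' = 6.6261e-34/8.0373e-11 = 8.2442e-24 kg·m/s

Momentum is a vector; the scattered photon's direction makes angle θ = 84° with the incident direction. The magnitude of the vector change Δp⃗ = p⃗₀ − p⃗' is found from the law of cosines:
|Δp⃗|² = p₀² + p'² − 2p₀p'cos θ
|Δp⃗|² = (8.4732e-24)² + (8.2442e-24)² − 2·8.4732e-24·8.2442e-24·cos(84°)
|Δp⃗| = 1.1187e-23 kg·m/s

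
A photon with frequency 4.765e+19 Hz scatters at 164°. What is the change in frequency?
2.052e+19 Hz (decrease)

Convert frequency to wavelength (c = 299792458 m/s):
λ₀ = c/f₀ = 299792458/4.765e+19 = 6.2915521e-12 m = 6.2916 pm

Calculate Compton shift:
Δλ = λ_C(1 - cos(164°)) = 4.7586 pm

Final wavelength:
λ' = λ₀ + Δλ = 6.2916 + 4.7586 = 11.0502 pm

Final frequency:
f' = c/λ' = 299792458/1.1050181e-11 = 2.7130094e+19 Hz

Frequency shift (decrease):
Δf = f₀ - f' = 4.765e+19 - 2.7130094e+19 = 2.052e+19 Hz

(Intermediate values are shown rounded; full precision is carried through to the final answer.)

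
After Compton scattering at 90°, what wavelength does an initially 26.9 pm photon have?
29.3263 pm

Using the Compton formula: λ' = λ + λ_C(1 − cos θ)

For θ = 90°, cos θ = 0 (exact) = 0.0000, so:
1 − cos 90° = 1 − (0) = 1.0000

Δλ = λ_C × 1.0000 = 2.4263 × 1.0000 = 2.4263 pm

λ' = 26.9 + 2.4263 = 29.3263 pm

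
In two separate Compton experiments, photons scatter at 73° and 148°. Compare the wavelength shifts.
148° produces the larger shift by a factor of 2.612

Calculate both shifts using Δλ = λ_C(1 - cos θ):

For θ₁ = 73°:
Δλ₁ = 2.4263 × (1 - cos(73°))
Δλ₁ = 2.4263 × 0.7076
Δλ₁ = 1.7169 pm

For θ₂ = 148°:
Δλ₂ = 2.4263 × (1 - cos(148°))
Δλ₂ = 2.4263 × 1.8480
Δλ₂ = 4.4839 pm

The 148° angle produces the larger shift.
Ratio: 4.4839/1.7169 = 2.612

(Intermediate values are shown rounded; full precision is carried through to the final answer.)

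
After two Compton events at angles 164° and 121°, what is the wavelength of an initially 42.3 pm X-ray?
50.7346 pm

Apply Compton shift twice:

First scattering at θ₁ = 164°:
Δλ₁ = λ_C(1 - cos(164°))
Δλ₁ = 2.4263 × 1.9613
Δλ₁ = 4.7586 pm

After first scattering:
λ₁ = 42.3 + 4.7586 = 47.0586 pm

Second scattering at θ₂ = 121°:
Δλ₂ = λ_C(1 - cos(121°))
Δλ₂ = 2.4263 × 1.5150
Δλ₂ = 3.6760 pm

Final wavelength:
λ₂ = 47.0586 + 3.6760 = 50.7346 pm

Total shift: Δλ_total = 4.7586 + 3.6760 = 8.4346 pm

(Intermediate values are shown rounded; full precision is carried through to the final answer.)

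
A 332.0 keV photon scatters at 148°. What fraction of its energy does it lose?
0.5456 (or 54.56%)

Calculate initial and final photon energies:

Initial: E₀ = 332.0 keV → λ₀ = 3.7345 pm
Compton shift: Δλ = 4.4839 pm
Final wavelength: λ' = 8.2184 pm
Final energy: E' = 150.8617 keV

Fractional energy loss:
(E₀ - E')/E₀ = (332.0000 - 150.8617)/332.0000
= 181.1383/332.0000
= 0.5456
= 54.56%

(Intermediate values are shown rounded; full precision is carried through to the final answer.)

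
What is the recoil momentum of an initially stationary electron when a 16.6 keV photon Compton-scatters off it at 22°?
3.3816e-24 kg·m/s

The electron is initially at rest, so by conservation of momentum:
p⃗_e = p⃗₀ − p⃗'  (incident photon momentum minus scattered photon momentum)

Photon momentum magnitudes (p = h/λ = E/c):
λ₀ = hc/E₀ = 74.6893 pm → p₀ = h/λ₀ = 8.8715e-24 kg·m/s
Δλ = λ_C(1 − cos 22°) = 0.1767 pm
λ' = 74.8660 pm → p' = h/λ' = 8.8506e-24 kg·m/s

The scattered photon makes angle θ = 22° with the incident direction, so by the law of cosines:
|p⃗_e|² = p₀² + p'² − 2p₀p'cos θ
|p⃗_e|² = (8.8715e-24)² + (8.8506e-24)² − 2·8.8715e-24·8.8506e-24·cos(22°)
|p⃗_e| = 3.3816e-24 kg·m/s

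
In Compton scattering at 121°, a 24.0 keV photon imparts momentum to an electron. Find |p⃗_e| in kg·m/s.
2.1589e-23 kg·m/s

The electron is initially at rest, so by conservation of momentum:
p⃗_e = p⃗₀ − p⃗'  (incident photon momentum minus scattered photon momentum)

Photon momentum magnitudes (p = h/λ = E/c):
λ₀ = hc/E₀ = 51.6601 pm → p₀ = h/λ₀ = 1.2826e-23 kg·m/s
Δλ = λ_C(1 − cos 121°) = 3.6760 pm
λ' = 55.3360 pm → p' = h/λ' = 1.1974e-23 kg·m/s

The scattered photon makes angle θ = 121° with the incident direction, so by the law of cosines:
|p⃗_e|² = p₀² + p'² − 2p₀p'cos θ
|p⃗_e|² = (1.2826e-23)² + (1.1974e-23)² − 2·1.2826e-23·1.1974e-23·cos(121°)
|p⃗_e| = 2.1589e-23 kg·m/s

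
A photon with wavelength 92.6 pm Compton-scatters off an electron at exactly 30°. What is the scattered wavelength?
92.9251 pm

Using the Compton formula: λ' = λ + λ_C(1 − cos θ)

For θ = 30°, cos θ = √3/2 (exact) ≈ 0.8660, so:
1 − cos 30° = 1 − (√3/2) ≈ 0.1340

Δλ = λ_C × 0.1340 = 2.4263 × 0.1340 = 0.3251 pm

λ' = 92.6 + 0.3251 = 92.9251 pm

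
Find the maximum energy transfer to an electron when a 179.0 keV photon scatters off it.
73.7423 keV

Maximum energy transfer occurs at θ = 180° (backscattering).

Initial photon: E₀ = 179.0 keV → λ₀ = 6.9265 pm

Maximum Compton shift (at 180°):
Δλ_max = 2λ_C = 2 × 2.4263 = 4.8526 pm

Final wavelength:
λ' = 6.9265 + 4.8526 = 11.7791 pm

Minimum photon energy (maximum energy to electron):
E'_min = hc/λ' = 105.2577 keV

Maximum electron kinetic energy:
K_max = E₀ - E'_min = 179.0000 - 105.2577 = 73.7423 keV

(Intermediate values are shown rounded; full precision is carried through to the final answer.)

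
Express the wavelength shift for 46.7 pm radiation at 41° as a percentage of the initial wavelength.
1.2744%

Calculate the Compton shift:
Δλ = λ_C(1 - cos(41°))
Δλ = 2.4263 × (1 - cos(41°))
Δλ = 2.4263 × 0.2453
Δλ = 0.5952 pm

Percentage change:
(Δλ/λ₀) × 100 = (0.5952/46.7) × 100
= 1.2744%

(Intermediate values are shown rounded; full precision is carried through to the final answer.)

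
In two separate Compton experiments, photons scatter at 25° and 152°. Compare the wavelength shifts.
152° produces the larger shift by a factor of 20.097

Calculate both shifts using Δλ = λ_C(1 - cos θ):

For θ₁ = 25°:
Δλ₁ = 2.4263 × (1 - cos(25°))
Δλ₁ = 2.4263 × 0.0937
Δλ₁ = 0.2273 pm

For θ₂ = 152°:
Δλ₂ = 2.4263 × (1 - cos(152°))
Δλ₂ = 2.4263 × 1.8829
Δλ₂ = 4.5686 pm

The 152° angle produces the larger shift.
Ratio: 4.5686/0.2273 = 20.097

(Intermediate values are shown rounded; full precision is carried through to the final answer.)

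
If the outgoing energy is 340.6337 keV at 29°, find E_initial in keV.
371.7000 keV

Convert final energy to wavelength (hc ≈ 1239.842 keV·pm):
λ' = hc/E' = 1239.842 / 340.6337 = 3.6398 pm

Calculate the Compton shift:
Δλ = λ_C(1 - cos(29°))
Δλ = 2.4263 × (1 - cos(29°))
Δλ = 0.3042 pm

Initial wavelength:
λ = λ' - Δλ = 3.6398 - 0.3042 = 3.3356 pm

Initial energy:
E = hc/λ = 1239.842 / 3.3356 = 371.7000 keV

(Intermediate values are shown rounded; full precision is carried through to the final answer.)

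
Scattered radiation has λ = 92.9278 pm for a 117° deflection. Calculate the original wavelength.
89.4000 pm

From λ' = λ + Δλ, we have λ = λ' - Δλ

First calculate the Compton shift:
Δλ = λ_C(1 - cos θ)
Δλ = 2.4263 × (1 - cos(117°))
Δλ = 2.4263 × 1.4540
Δλ = 3.5278 pm

Initial wavelength:
λ = λ' - Δλ
λ = 92.9278 - 3.5278
λ = 89.4000 pm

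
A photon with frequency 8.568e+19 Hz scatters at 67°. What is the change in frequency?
2.545e+19 Hz (decrease)

Convert frequency to wavelength (c = 299792458 m/s):
λ₀ = c/f₀ = 299792458/8.568e+19 = 3.4989783e-12 m = 3.4990 pm

Calculate Compton shift:
Δλ = λ_C(1 - cos(67°)) = 1.4783 pm

Final wavelength:
λ' = λ₀ + Δλ = 3.4990 + 1.4783 = 4.9773 pm

Final frequency:
f' = c/λ' = 299792458/4.9772536e-12 = 6.0232507e+19 Hz

Frequency shift (decrease):
Δf = f₀ - f' = 8.568e+19 - 6.0232507e+19 = 2.545e+19 Hz

(Intermediate values are shown rounded; full precision is carried through to the final answer.)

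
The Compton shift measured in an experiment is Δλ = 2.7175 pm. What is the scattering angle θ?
96.89°

From the Compton formula Δλ = λ_C(1 - cos θ), we can solve for θ:

cos θ = 1 - Δλ/λ_C

Given:
- Δλ = 2.7175 pm
- λ_C = h/(m_e·c) ≈ 2.42631024 pm

cos θ = 1 - 2.7175/2.42631024
cos θ = 1 - 1.120013
cos θ = -0.120013

θ = arccos(-0.120013)
θ = 96.89°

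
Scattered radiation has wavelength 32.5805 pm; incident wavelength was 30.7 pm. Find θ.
77.00°

First find the wavelength shift:
Δλ = λ' - λ = 32.5805 - 30.7 = 1.8805 pm

Using Δλ = λ_C(1 - cos θ), with λ_C = h/(m_e·c) ≈ 2.42631024 pm:
cos θ = 1 - Δλ/λ_C
cos θ = 1 - 1.8805/2.42631024
cos θ = 0.224955

θ = arccos(0.224955)
θ = 77.00°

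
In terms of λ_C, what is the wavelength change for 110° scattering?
1.3420 λ_C

The Compton shift formula is:
Δλ = λ_C(1 - cos θ)

Dividing both sides by λ_C:
Δλ/λ_C = 1 - cos θ

For θ = 110°:
Δλ/λ_C = 1 - cos(110°)
Δλ/λ_C = 1 - -0.3420
Δλ/λ_C = 1.3420

This means the shift is 1.3420 × λ_C = 3.2562 pm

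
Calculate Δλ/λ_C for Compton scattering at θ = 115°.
1.4226 λ_C

The Compton shift formula is:
Δλ = λ_C(1 - cos θ)

Dividing both sides by λ_C:
Δλ/λ_C = 1 - cos θ

For θ = 115°:
Δλ/λ_C = 1 - cos(115°)
Δλ/λ_C = 1 - -0.4226
Δλ/λ_C = 1.4226

This means the shift is 1.4226 × λ_C = 3.4517 pm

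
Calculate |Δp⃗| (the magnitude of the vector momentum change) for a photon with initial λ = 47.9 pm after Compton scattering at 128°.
2.3930e-23 kg·m/s

Photon momentum magnitude is p = h/λ.

Initial momentum:
p₀ = h/λ = 6.6261e-34/4.7900e-11 = 1.3833e-23 kg·m/s

After scattering:
λ' = λ + Δλ = 47.9 + 3.9201 = 51.8201 pm
p' = h/λ' = 6.6261e-34/5.1820e-11 = 1.2787e-23 kg·m/s

Momentum is a vector; the scattered photon's direction makes angle θ = 128° with the incident direction. The magnitude of the vector change Δp⃗ = p⃗₀ − p⃗' is found from the law of cosines:
|Δp⃗|² = p₀² + p'² − 2p₀p'cos θ
|Δp⃗|² = (1.3833e-23)² + (1.2787e-23)² − 2·1.3833e-23·1.2787e-23·cos(128°)
|Δp⃗| = 2.3930e-23 kg·m/s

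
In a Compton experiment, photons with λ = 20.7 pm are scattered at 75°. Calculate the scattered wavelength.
22.4983 pm

Using the Compton scattering formula:
λ' = λ + Δλ = λ + λ_C(1 - cos θ)

Given:
- Initial wavelength λ = 20.7 pm
- Scattering angle θ = 75°
- Compton wavelength λ_C ≈ 2.4263 pm

Calculate the shift:
Δλ = 2.4263 × (1 - cos(75°))
Δλ = 2.4263 × 0.7412
Δλ = 1.7983 pm

Final wavelength:
λ' = 20.7 + 1.7983 = 22.4983 pm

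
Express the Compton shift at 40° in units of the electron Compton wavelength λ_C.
0.2340 λ_C

The Compton shift formula is:
Δλ = λ_C(1 - cos θ)

Dividing both sides by λ_C:
Δλ/λ_C = 1 - cos θ

For θ = 40°:
Δλ/λ_C = 1 - cos(40°)
Δλ/λ_C = 1 - 0.7660
Δλ/λ_C = 0.2340

This means the shift is 0.2340 × λ_C = 0.5676 pm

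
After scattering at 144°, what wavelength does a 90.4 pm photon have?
94.7892 pm

Using the Compton scattering formula:
λ' = λ + Δλ = λ + λ_C(1 - cos θ)

Given:
- Initial wavelength λ = 90.4 pm
- Scattering angle θ = 144°
- Compton wavelength λ_C ≈ 2.4263 pm

Calculate the shift:
Δλ = 2.4263 × (1 - cos(144°))
Δλ = 2.4263 × 1.8090
Δλ = 4.3892 pm

Final wavelength:
λ' = 90.4 + 4.3892 = 94.7892 pm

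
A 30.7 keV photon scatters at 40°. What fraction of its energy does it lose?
0.0139 (or 1.39%)

Calculate initial and final photon energies:

Initial: E₀ = 30.7 keV → λ₀ = 40.3857 pm
Compton shift: Δλ = 0.5676 pm
Final wavelength: λ' = 40.9534 pm
Final energy: E' = 30.2745 keV

Fractional energy loss:
(E₀ - E')/E₀ = (30.7000 - 30.2745)/30.7000
= 0.4255/30.7000
= 0.0139
= 1.39%

(Intermediate values are shown rounded; full precision is carried through to the final answer.)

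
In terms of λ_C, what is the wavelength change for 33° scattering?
0.1613 λ_C

The Compton shift formula is:
Δλ = λ_C(1 - cos θ)

Dividing both sides by λ_C:
Δλ/λ_C = 1 - cos θ

For θ = 33°:
Δλ/λ_C = 1 - cos(33°)
Δλ/λ_C = 1 - 0.8387
Δλ/λ_C = 0.1613

This means the shift is 0.1613 × λ_C = 0.3914 pm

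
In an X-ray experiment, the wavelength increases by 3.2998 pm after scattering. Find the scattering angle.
111.10°

From the Compton formula Δλ = λ_C(1 - cos θ), we can solve for θ:

cos θ = 1 - Δλ/λ_C

Given:
- Δλ = 3.2998 pm
- λ_C = h/(m_e·c) ≈ 2.42631024 pm

cos θ = 1 - 3.2998/2.42631024
cos θ = 1 - 1.360007
cos θ = -0.360007

θ = arccos(-0.360007)
θ = 111.10°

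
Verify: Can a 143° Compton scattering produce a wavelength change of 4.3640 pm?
Yes, consistent

Calculate the expected shift for θ = 143°:

Δλ_expected = λ_C(1 - cos(143°))
Δλ_expected = 2.4263 × (1 - cos(143°))
Δλ_expected = 2.4263 × 1.7986
Δλ_expected = 4.3640 pm

Given shift: 4.3640 pm
Expected shift: 4.3640 pm
Difference: 0.0000 pm

The values match. This is consistent with Compton scattering at the stated angle.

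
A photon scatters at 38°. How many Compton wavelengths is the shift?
0.2120 λ_C

The Compton shift formula is:
Δλ = λ_C(1 - cos θ)

Dividing both sides by λ_C:
Δλ/λ_C = 1 - cos θ

For θ = 38°:
Δλ/λ_C = 1 - cos(38°)
Δλ/λ_C = 1 - 0.7880
Δλ/λ_C = 0.2120

This means the shift is 0.2120 × λ_C = 0.5144 pm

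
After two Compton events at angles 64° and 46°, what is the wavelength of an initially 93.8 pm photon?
95.9035 pm

Apply Compton shift twice:

First scattering at θ₁ = 64°:
Δλ₁ = λ_C(1 - cos(64°))
Δλ₁ = 2.4263 × 0.5616
Δλ₁ = 1.3627 pm

After first scattering:
λ₁ = 93.8 + 1.3627 = 95.1627 pm

Second scattering at θ₂ = 46°:
Δλ₂ = λ_C(1 - cos(46°))
Δλ₂ = 2.4263 × 0.3053
Δλ₂ = 0.7409 pm

Final wavelength:
λ₂ = 95.1627 + 0.7409 = 95.9035 pm

Total shift: Δλ_total = 1.3627 + 0.7409 = 2.1035 pm

(Intermediate values are shown rounded; full precision is carried through to the final answer.)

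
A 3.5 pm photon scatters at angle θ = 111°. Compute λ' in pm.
6.7958 pm

Using the Compton scattering formula:
λ' = λ + Δλ = λ + λ_C(1 - cos θ)

Given:
- Initial wavelength λ = 3.5 pm
- Scattering angle θ = 111°
- Compton wavelength λ_C ≈ 2.4263 pm

Calculate the shift:
Δλ = 2.4263 × (1 - cos(111°))
Δλ = 2.4263 × 1.3584
Δλ = 3.2958 pm

Final wavelength:
λ' = 3.5 + 3.2958 = 6.7958 pm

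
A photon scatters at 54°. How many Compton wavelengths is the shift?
0.4122 λ_C

The Compton shift formula is:
Δλ = λ_C(1 - cos θ)

Dividing both sides by λ_C:
Δλ/λ_C = 1 - cos θ

For θ = 54°:
Δλ/λ_C = 1 - cos(54°)
Δλ/λ_C = 1 - 0.5878
Δλ/λ_C = 0.4122

This means the shift is 0.4122 × λ_C = 1.0002 pm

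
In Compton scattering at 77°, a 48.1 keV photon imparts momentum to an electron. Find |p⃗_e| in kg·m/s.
3.0947e-23 kg·m/s

The electron is initially at rest, so by conservation of momentum:
p⃗_e = p⃗₀ − p⃗'  (incident photon momentum minus scattered photon momentum)

Photon momentum magnitudes (p = h/λ = E/c):
λ₀ = hc/E₀ = 25.7763 pm → p₀ = h/λ₀ = 2.5706e-23 kg·m/s
Δλ = λ_C(1 − cos 77°) = 1.8805 pm
λ' = 27.6568 pm → p' = h/λ' = 2.3958e-23 kg·m/s

The scattered photon makes angle θ = 77° with the incident direction, so by the law of cosines:
|p⃗_e|² = p₀² + p'² − 2p₀p'cos θ
|p⃗_e|² = (2.5706e-23)² + (2.3958e-23)² − 2·2.5706e-23·2.3958e-23·cos(77°)
|p⃗_e| = 3.0947e-23 kg·m/s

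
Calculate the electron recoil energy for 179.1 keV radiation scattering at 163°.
72.8511 keV

By energy conservation: K_e = E_initial - E_final

First find the scattered photon energy:
Initial wavelength: λ = hc/E = 6.9226 pm
Compton shift: Δλ = λ_C(1 - cos(163°)) = 4.7466 pm
Final wavelength: λ' = 6.9226 + 4.7466 = 11.6692 pm
Final photon energy: E' = hc/λ' = 106.2489 keV

Electron kinetic energy:
K_e = E - E' = 179.1000 - 106.2489 = 72.8511 keV

(Intermediate values are shown rounded; full precision is carried through to the final answer.)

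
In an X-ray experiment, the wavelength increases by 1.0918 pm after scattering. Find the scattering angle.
56.63°

From the Compton formula Δλ = λ_C(1 - cos θ), we can solve for θ:

cos θ = 1 - Δλ/λ_C

Given:
- Δλ = 1.0918 pm
- λ_C = h/(m_e·c) ≈ 2.42631024 pm

cos θ = 1 - 1.0918/2.42631024
cos θ = 1 - 0.449984
cos θ = 0.550016

θ = arccos(0.550016)
θ = 56.63°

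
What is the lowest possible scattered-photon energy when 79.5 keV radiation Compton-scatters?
60.6336 keV (at θ = 180°)

The scattered photon has minimum energy when its wavelength is maximum, i.e., when the Compton shift Δλ = λ_C(1 − cos θ) is maximum. This occurs at θ = 180° (backscattering), giving Δλ_max = 2λ_C = 4.8526 pm.

Initial wavelength: λ₀ = hc/E₀ = 15.5955 pm
Maximum final wavelength: λ'_max = λ₀ + 2λ_C = 15.5955 + 4.8526 = 20.4481 pm
Minimum final energy: E'_min = hc/λ'_max = 60.6336 keV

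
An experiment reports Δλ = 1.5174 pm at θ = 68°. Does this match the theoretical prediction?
Yes, consistent

Calculate the expected shift for θ = 68°:

Δλ_expected = λ_C(1 - cos(68°))
Δλ_expected = 2.4263 × (1 - cos(68°))
Δλ_expected = 2.4263 × 0.6254
Δλ_expected = 1.5174 pm

Given shift: 1.5174 pm
Expected shift: 1.5174 pm
Difference: 0.0000 pm

The values match. This is consistent with Compton scattering at the stated angle.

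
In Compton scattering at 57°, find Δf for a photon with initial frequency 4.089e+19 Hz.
5.355e+18 Hz (decrease)

Convert frequency to wavelength (c = 299792458 m/s):
λ₀ = c/f₀ = 299792458/4.089e+19 = 7.3316815e-12 m = 7.3317 pm

Calculate Compton shift:
Δλ = λ_C(1 - cos(57°)) = 1.1048 pm

Final wavelength:
λ' = λ₀ + Δλ = 7.3317 + 1.1048 = 8.4365 pm

Final frequency:
f' = c/λ' = 299792458/8.4365285e-12 = 3.5535049e+19 Hz

Frequency shift (decrease):
Δf = f₀ - f' = 4.089e+19 - 3.5535049e+19 = 5.355e+18 Hz

(Intermediate values are shown rounded; full precision is carried through to the final answer.)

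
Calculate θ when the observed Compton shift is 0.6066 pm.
41.41°

From the Compton formula Δλ = λ_C(1 - cos θ), we can solve for θ:

cos θ = 1 - Δλ/λ_C

Given:
- Δλ = 0.6066 pm
- λ_C = h/(m_e·c) ≈ 2.42631024 pm

cos θ = 1 - 0.6066/2.42631024
cos θ = 1 - 0.250009
cos θ = 0.749991

θ = arccos(0.749991)
θ = 41.41°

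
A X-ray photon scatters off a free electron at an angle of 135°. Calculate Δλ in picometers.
4.1420 pm

Using the Compton scattering formula:
Δλ = λ_C(1 - cos θ)

where λ_C = h/(m_e·c) ≈ 2.4263 pm is the Compton wavelength of an electron.

For θ = 135°:
cos(135°) = -0.7071
1 - cos(135°) = 1.7071

Δλ = 2.4263 × 1.7071
Δλ = 4.1420 pm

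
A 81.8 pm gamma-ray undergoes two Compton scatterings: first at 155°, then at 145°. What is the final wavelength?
90.8391 pm

Apply Compton shift twice:

First scattering at θ₁ = 155°:
Δλ₁ = λ_C(1 - cos(155°))
Δλ₁ = 2.4263 × 1.9063
Δλ₁ = 4.6253 pm

After first scattering:
λ₁ = 81.8 + 4.6253 = 86.4253 pm

Second scattering at θ₂ = 145°:
Δλ₂ = λ_C(1 - cos(145°))
Δλ₂ = 2.4263 × 1.8192
Δλ₂ = 4.4138 pm

Final wavelength:
λ₂ = 86.4253 + 4.4138 = 90.8391 pm

Total shift: Δλ_total = 4.6253 + 4.4138 = 9.0391 pm

(Intermediate values are shown rounded; full precision is carried through to the final answer.)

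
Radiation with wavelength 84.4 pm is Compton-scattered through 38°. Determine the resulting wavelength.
84.9144 pm

Using the Compton scattering formula:
λ' = λ + Δλ = λ + λ_C(1 - cos θ)

Given:
- Initial wavelength λ = 84.4 pm
- Scattering angle θ = 38°
- Compton wavelength λ_C ≈ 2.4263 pm

Calculate the shift:
Δλ = 2.4263 × (1 - cos(38°))
Δλ = 2.4263 × 0.2120
Δλ = 0.5144 pm

Final wavelength:
λ' = 84.4 + 0.5144 = 84.9144 pm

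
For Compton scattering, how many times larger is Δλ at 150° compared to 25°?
150° produces the larger shift by a factor of 19.917

Calculate both shifts using Δλ = λ_C(1 - cos θ):

For θ₁ = 25°:
Δλ₁ = 2.4263 × (1 - cos(25°))
Δλ₁ = 2.4263 × 0.0937
Δλ₁ = 0.2273 pm

For θ₂ = 150°:
Δλ₂ = 2.4263 × (1 - cos(150°))
Δλ₂ = 2.4263 × 1.8660
Δλ₂ = 4.5276 pm

The 150° angle produces the larger shift.
Ratio: 4.5276/0.2273 = 19.917

(Intermediate values are shown rounded; full precision is carried through to the final answer.)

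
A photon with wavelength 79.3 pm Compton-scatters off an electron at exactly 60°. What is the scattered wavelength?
80.5132 pm

Using the Compton formula: λ' = λ + λ_C(1 − cos θ)

For θ = 60°, cos θ = 1/2 (exact) = 0.5000, so:
1 − cos 60° = 1 − (1/2) = 0.5000

Δλ = λ_C × 0.5000 = 2.4263 × 0.5000 = 1.2132 pm

λ' = 79.3 + 1.2132 = 80.5132 pm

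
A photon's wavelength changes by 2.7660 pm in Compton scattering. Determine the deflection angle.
98.05°

From the Compton formula Δλ = λ_C(1 - cos θ), we can solve for θ:

cos θ = 1 - Δλ/λ_C

Given:
- Δλ = 2.7660 pm
- λ_C = h/(m_e·c) ≈ 2.42631024 pm

cos θ = 1 - 2.7660/2.42631024
cos θ = 1 - 1.140003
cos θ = -0.140003

θ = arccos(-0.140003)
θ = 98.05°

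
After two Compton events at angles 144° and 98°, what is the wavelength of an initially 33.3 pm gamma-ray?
40.4532 pm

Apply Compton shift twice:

First scattering at θ₁ = 144°:
Δλ₁ = λ_C(1 - cos(144°))
Δλ₁ = 2.4263 × 1.8090
Δλ₁ = 4.3892 pm

After first scattering:
λ₁ = 33.3 + 4.3892 = 37.6892 pm

Second scattering at θ₂ = 98°:
Δλ₂ = λ_C(1 - cos(98°))
Δλ₂ = 2.4263 × 1.1392
Δλ₂ = 2.7640 pm

Final wavelength:
λ₂ = 37.6892 + 2.7640 = 40.4532 pm

Total shift: Δλ_total = 4.3892 + 2.7640 = 7.1532 pm

(Intermediate values are shown rounded; full precision is carried through to the final answer.)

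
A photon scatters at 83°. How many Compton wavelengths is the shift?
0.8781 λ_C

The Compton shift formula is:
Δλ = λ_C(1 - cos θ)

Dividing both sides by λ_C:
Δλ/λ_C = 1 - cos θ

For θ = 83°:
Δλ/λ_C = 1 - cos(83°)
Δλ/λ_C = 1 - 0.1219
Δλ/λ_C = 0.8781

This means the shift is 0.8781 × λ_C = 2.1306 pm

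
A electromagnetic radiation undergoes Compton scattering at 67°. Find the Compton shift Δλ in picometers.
1.4783 pm

Using the Compton scattering formula:
Δλ = λ_C(1 - cos θ)

where λ_C = h/(m_e·c) ≈ 2.4263 pm is the Compton wavelength of an electron.

For θ = 67°:
cos(67°) = 0.3907
1 - cos(67°) = 0.6093

Δλ = 2.4263 × 0.6093
Δλ = 1.4783 pm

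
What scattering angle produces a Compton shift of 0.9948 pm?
53.84°

From the Compton formula Δλ = λ_C(1 - cos θ), we can solve for θ:

cos θ = 1 - Δλ/λ_C

Given:
- Δλ = 0.9948 pm
- λ_C = h/(m_e·c) ≈ 2.42631024 pm

cos θ = 1 - 0.9948/2.42631024
cos θ = 1 - 0.410005
cos θ = 0.589995

θ = arccos(0.589995)
θ = 53.84°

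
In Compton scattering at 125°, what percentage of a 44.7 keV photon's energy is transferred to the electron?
0.1210 (or 12.10%)

Calculate initial and final photon energies:

Initial: E₀ = 44.7 keV → λ₀ = 27.7370 pm
Compton shift: Δλ = 3.8180 pm
Final wavelength: λ' = 31.5549 pm
Final energy: E' = 39.2915 keV

Fractional energy loss:
(E₀ - E')/E₀ = (44.7000 - 39.2915)/44.7000
= 5.4085/44.7000
= 0.1210
= 12.10%

(Intermediate values are shown rounded; full precision is carried through to the final answer.)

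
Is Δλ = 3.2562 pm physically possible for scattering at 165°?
No, inconsistent

Calculate the expected shift for θ = 165°:

Δλ_expected = λ_C(1 - cos(165°))
Δλ_expected = 2.4263 × (1 - cos(165°))
Δλ_expected = 2.4263 × 1.9659
Δλ_expected = 4.7699 pm

Given shift: 3.2562 pm
Expected shift: 4.7699 pm
Difference: 1.5138 pm

The values do not match. The given shift corresponds to θ ≈ 110.0°, not 165°.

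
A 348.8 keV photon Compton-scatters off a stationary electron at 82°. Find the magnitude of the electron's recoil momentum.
2.0602e-22 kg·m/s

The electron is initially at rest, so by conservation of momentum:
p⃗_e = p⃗₀ − p⃗'  (incident photon momentum minus scattered photon momentum)

Photon momentum magnitudes (p = h/λ = E/c):
λ₀ = hc/E₀ = 3.5546 pm → p₀ = h/λ₀ = 1.8641e-22 kg·m/s
Δλ = λ_C(1 − cos 82°) = 2.0886 pm
λ' = 5.6432 pm → p' = h/λ' = 1.1742e-22 kg·m/s

The scattered photon makes angle θ = 82° with the incident direction, so by the law of cosines:
|p⃗_e|² = p₀² + p'² − 2p₀p'cos θ
|p⃗_e|² = (1.8641e-22)² + (1.1742e-22)² − 2·1.8641e-22·1.1742e-22·cos(82°)
|p⃗_e| = 2.0602e-22 kg·m/s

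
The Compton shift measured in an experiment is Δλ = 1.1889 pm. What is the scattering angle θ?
59.34°

From the Compton formula Δλ = λ_C(1 - cos θ), we can solve for θ:

cos θ = 1 - Δλ/λ_C

Given:
- Δλ = 1.1889 pm
- λ_C = h/(m_e·c) ≈ 2.42631024 pm

cos θ = 1 - 1.1889/2.42631024
cos θ = 1 - 0.490003
cos θ = 0.509997

θ = arccos(0.509997)
θ = 59.34°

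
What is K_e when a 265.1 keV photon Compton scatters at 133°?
123.5321 keV

By energy conservation: K_e = E_initial - E_final

First find the scattered photon energy:
Initial wavelength: λ = hc/E = 4.6769 pm
Compton shift: Δλ = λ_C(1 - cos(133°)) = 4.0810 pm
Final wavelength: λ' = 4.6769 + 4.0810 = 8.7579 pm
Final photon energy: E' = hc/λ' = 141.5679 keV

Electron kinetic energy:
K_e = E - E' = 265.1000 - 141.5679 = 123.5321 keV

(Intermediate values are shown rounded; full precision is carried through to the final answer.)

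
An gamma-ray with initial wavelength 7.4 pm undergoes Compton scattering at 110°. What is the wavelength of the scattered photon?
10.6562 pm

Using the Compton scattering formula:
λ' = λ + Δλ = λ + λ_C(1 - cos θ)

Given:
- Initial wavelength λ = 7.4 pm
- Scattering angle θ = 110°
- Compton wavelength λ_C ≈ 2.4263 pm

Calculate the shift:
Δλ = 2.4263 × (1 - cos(110°))
Δλ = 2.4263 × 1.3420
Δλ = 3.2562 pm

Final wavelength:
λ' = 7.4 + 3.2562 = 10.6562 pm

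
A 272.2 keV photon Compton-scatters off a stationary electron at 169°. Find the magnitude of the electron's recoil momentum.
2.1536e-22 kg·m/s

The electron is initially at rest, so by conservation of momentum:
p⃗_e = p⃗₀ − p⃗'  (incident photon momentum minus scattered photon momentum)

Photon momentum magnitudes (p = h/λ = E/c):
λ₀ = hc/E₀ = 4.5549 pm → p₀ = h/λ₀ = 1.4547e-22 kg·m/s
Δλ = λ_C(1 − cos 169°) = 4.8080 pm
λ' = 9.3629 pm → p' = h/λ' = 7.0769e-23 kg·m/s

The scattered photon makes angle θ = 169° with the incident direction, so by the law of cosines:
|p⃗_e|² = p₀² + p'² − 2p₀p'cos θ
|p⃗_e|² = (1.4547e-22)² + (7.0769e-23)² − 2·1.4547e-22·7.0769e-23·cos(169°)
|p⃗_e| = 2.1536e-22 kg·m/s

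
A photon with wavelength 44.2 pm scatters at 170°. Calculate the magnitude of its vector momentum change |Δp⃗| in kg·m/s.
2.8401e-23 kg·m/s

Photon momentum magnitude is p = h/λ.

Initial momentum:
p₀ = h/λ = 6.6261e-34/4.4200e-11 = 1.4991e-23 kg·m/s

After scattering:
λ' = λ + Δλ = 44.2 + 4.8158 = 49.0158 pm
p' = h/λ' = 6.6261e-34/4.9016e-11 = 1.3518e-23 kg·m/s

Momentum is a vector; the scattered photon's direction makes angle θ = 170° with the incident direction. The magnitude of the vector change Δp⃗ = p⃗₀ − p⃗' is found from the law of cosines:
|Δp⃗|² = p₀² + p'² − 2p₀p'cos θ
|Δp⃗|² = (1.4991e-23)² + (1.3518e-23)² − 2·1.4991e-23·1.3518e-23·cos(170°)
|Δp⃗| = 2.8401e-23 kg·m/s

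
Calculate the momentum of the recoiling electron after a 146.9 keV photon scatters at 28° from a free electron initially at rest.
3.7449e-23 kg·m/s

The electron is initially at rest, so by conservation of momentum:
p⃗_e = p⃗₀ − p⃗'  (incident photon momentum minus scattered photon momentum)

Photon momentum magnitudes (p = h/λ = E/c):
λ₀ = hc/E₀ = 8.4400 pm → p₀ = h/λ₀ = 7.8508e-23 kg·m/s
Δλ = λ_C(1 − cos 28°) = 0.2840 pm
λ' = 8.7240 pm → p' = h/λ' = 7.5952e-23 kg·m/s

The scattered photon makes angle θ = 28° with the incident direction, so by the law of cosines:
|p⃗_e|² = p₀² + p'² − 2p₀p'cos θ
|p⃗_e|² = (7.8508e-23)² + (7.5952e-23)² − 2·7.8508e-23·7.5952e-23·cos(28°)
|p⃗_e| = 3.7449e-23 kg·m/s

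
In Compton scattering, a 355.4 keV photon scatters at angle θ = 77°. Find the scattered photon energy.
230.9221 keV

First convert energy to wavelength:
λ = hc/E, with hc ≈ 1239.842 keV·pm (i.e. 1239.842 eV·nm)

For E = 355.4 keV = 355400 eV:
λ = 1239.842 keV·pm / 355.4 keV
λ = 3.4886 pm

Calculate the Compton shift:
Δλ = λ_C(1 - cos(77°)) = 2.4263 × 0.7750
Δλ = 1.8805 pm

Final wavelength:
λ' = 3.4886 + 1.8805 = 5.3691 pm

Final energy:
E' = hc/λ' = 1239.842 / 5.3691 = 230.9221 keV

(Intermediate values are shown rounded; full precision is carried through to the final answer.)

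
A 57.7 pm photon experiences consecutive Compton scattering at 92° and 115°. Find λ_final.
63.6627 pm

Apply Compton shift twice:

First scattering at θ₁ = 92°:
Δλ₁ = λ_C(1 - cos(92°))
Δλ₁ = 2.4263 × 1.0349
Δλ₁ = 2.5110 pm

After first scattering:
λ₁ = 57.7 + 2.5110 = 60.2110 pm

Second scattering at θ₂ = 115°:
Δλ₂ = λ_C(1 - cos(115°))
Δλ₂ = 2.4263 × 1.4226
Δλ₂ = 3.4517 pm

Final wavelength:
λ₂ = 60.2110 + 3.4517 = 63.6627 pm

Total shift: Δλ_total = 2.5110 + 3.4517 = 5.9627 pm

(Intermediate values are shown rounded; full precision is carried through to the final answer.)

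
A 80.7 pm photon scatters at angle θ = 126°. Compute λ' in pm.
84.5525 pm

Using the Compton scattering formula:
λ' = λ + Δλ = λ + λ_C(1 - cos θ)

Given:
- Initial wavelength λ = 80.7 pm
- Scattering angle θ = 126°
- Compton wavelength λ_C ≈ 2.4263 pm

Calculate the shift:
Δλ = 2.4263 × (1 - cos(126°))
Δλ = 2.4263 × 1.5878
Δλ = 3.8525 pm

Final wavelength:
λ' = 80.7 + 3.8525 = 84.5525 pm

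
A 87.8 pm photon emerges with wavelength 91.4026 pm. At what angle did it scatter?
119.00°

First find the wavelength shift:
Δλ = λ' - λ = 91.4026 - 87.8 = 3.6026 pm

Using Δλ = λ_C(1 - cos θ), with λ_C = h/(m_e·c) ≈ 2.42631024 pm:
cos θ = 1 - Δλ/λ_C
cos θ = 1 - 3.6026/2.42631024
cos θ = -0.484806

θ = arccos(-0.484806)
θ = 119.00°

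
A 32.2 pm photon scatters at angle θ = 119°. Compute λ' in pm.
35.8026 pm

Using the Compton scattering formula:
λ' = λ + Δλ = λ + λ_C(1 - cos θ)

Given:
- Initial wavelength λ = 32.2 pm
- Scattering angle θ = 119°
- Compton wavelength λ_C ≈ 2.4263 pm

Calculate the shift:
Δλ = 2.4263 × (1 - cos(119°))
Δλ = 2.4263 × 1.4848
Δλ = 3.6026 pm

Final wavelength:
λ' = 32.2 + 3.6026 = 35.8026 pm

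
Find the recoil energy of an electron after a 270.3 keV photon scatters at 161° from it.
137.0888 keV

By energy conservation: K_e = E_initial - E_final

First find the scattered photon energy:
Initial wavelength: λ = hc/E = 4.5869 pm
Compton shift: Δλ = λ_C(1 - cos(161°)) = 4.7204 pm
Final wavelength: λ' = 4.5869 + 4.7204 = 9.3073 pm
Final photon energy: E' = hc/λ' = 133.2112 keV

Electron kinetic energy:
K_e = E - E' = 270.3000 - 133.2112 = 137.0888 keV

(Intermediate values are shown rounded; full precision is carried through to the final answer.)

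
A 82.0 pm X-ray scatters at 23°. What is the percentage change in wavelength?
0.2352%

Calculate the Compton shift:
Δλ = λ_C(1 - cos(23°))
Δλ = 2.4263 × (1 - cos(23°))
Δλ = 2.4263 × 0.0795
Δλ = 0.1929 pm

Percentage change:
(Δλ/λ₀) × 100 = (0.1929/82.0) × 100
= 0.2352%

(Intermediate values are shown rounded; full precision is carried through to the final answer.)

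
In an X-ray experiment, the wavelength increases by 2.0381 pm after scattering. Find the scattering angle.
80.79°

From the Compton formula Δλ = λ_C(1 - cos θ), we can solve for θ:

cos θ = 1 - Δλ/λ_C

Given:
- Δλ = 2.0381 pm
- λ_C = h/(m_e·c) ≈ 2.42631024 pm

cos θ = 1 - 2.0381/2.42631024
cos θ = 1 - 0.840000
cos θ = 0.160000

θ = arccos(0.160000)
θ = 80.79°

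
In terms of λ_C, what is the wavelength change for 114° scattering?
1.4067 λ_C

The Compton shift formula is:
Δλ = λ_C(1 - cos θ)

Dividing both sides by λ_C:
Δλ/λ_C = 1 - cos θ

For θ = 114°:
Δλ/λ_C = 1 - cos(114°)
Δλ/λ_C = 1 - -0.4067
Δλ/λ_C = 1.4067

This means the shift is 1.4067 × λ_C = 3.4132 pm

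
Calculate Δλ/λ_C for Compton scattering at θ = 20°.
0.0603 λ_C

The Compton shift formula is:
Δλ = λ_C(1 - cos θ)

Dividing both sides by λ_C:
Δλ/λ_C = 1 - cos θ

For θ = 20°:
Δλ/λ_C = 1 - cos(20°)
Δλ/λ_C = 1 - 0.9397
Δλ/λ_C = 0.0603

This means the shift is 0.0603 × λ_C = 0.1463 pm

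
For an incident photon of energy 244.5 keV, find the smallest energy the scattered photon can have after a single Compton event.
124.9394 keV (at θ = 180°)

The scattered photon has minimum energy when its wavelength is maximum, i.e., when the Compton shift Δλ = λ_C(1 − cos θ) is maximum. This occurs at θ = 180° (backscattering), giving Δλ_max = 2λ_C = 4.8526 pm.

Initial wavelength: λ₀ = hc/E₀ = 5.0709 pm
Maximum final wavelength: λ'_max = λ₀ + 2λ_C = 5.0709 + 4.8526 = 9.9235 pm
Minimum final energy: E'_min = hc/λ'_max = 124.9394 keV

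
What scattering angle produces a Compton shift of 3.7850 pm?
124.05°

From the Compton formula Δλ = λ_C(1 - cos θ), we can solve for θ:

cos θ = 1 - Δλ/λ_C

Given:
- Δλ = 3.7850 pm
- λ_C = h/(m_e·c) ≈ 2.42631024 pm

cos θ = 1 - 3.7850/2.42631024
cos θ = 1 - 1.559982
cos θ = -0.559982

θ = arccos(-0.559982)
θ = 124.05°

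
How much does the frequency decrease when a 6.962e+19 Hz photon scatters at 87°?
2.423e+19 Hz (decrease)

Convert frequency to wavelength (c = 299792458 m/s):
λ₀ = c/f₀ = 299792458/6.962e+19 = 4.3061255e-12 m = 4.3061 pm

Calculate Compton shift:
Δλ = λ_C(1 - cos(87°)) = 2.2993 pm

Final wavelength:
λ' = λ₀ + Δλ = 4.3061 + 2.2993 = 6.6055 pm

Final frequency:
f' = c/λ' = 299792458/6.6054525e-12 = 4.5385605e+19 Hz

Frequency shift (decrease):
Δf = f₀ - f' = 6.962e+19 - 4.5385605e+19 = 2.423e+19 Hz

(Intermediate values are shown rounded; full precision is carried through to the final answer.)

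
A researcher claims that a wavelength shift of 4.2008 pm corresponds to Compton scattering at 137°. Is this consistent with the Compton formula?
Yes, consistent

Calculate the expected shift for θ = 137°:

Δλ_expected = λ_C(1 - cos(137°))
Δλ_expected = 2.4263 × (1 - cos(137°))
Δλ_expected = 2.4263 × 1.7314
Δλ_expected = 4.2008 pm

Given shift: 4.2008 pm
Expected shift: 4.2008 pm
Difference: 0.0000 pm

The values match. This is consistent with Compton scattering at the stated angle.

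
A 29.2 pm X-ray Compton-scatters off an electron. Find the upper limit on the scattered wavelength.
34.0526 pm (at θ = 180°)

The Compton shift is Δλ = λ_C(1 − cos θ).

Since cos θ ranges from −1 to 1, the factor (1 − cos θ) ranges from 0 to 2; the maximum shift occurs at θ = 180° (backscattering):
Δλ_max = 2λ_C = 2 × 2.4263 pm = 4.8526 pm

Maximum scattered wavelength:
λ'_max = λ₀ + Δλ_max = 29.2 + 4.8526 = 34.0526 pm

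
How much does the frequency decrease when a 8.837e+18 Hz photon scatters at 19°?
3.430e+16 Hz (decrease)

Convert frequency to wavelength (c = 299792458 m/s):
λ₀ = c/f₀ = 299792458/8.837e+18 = 3.3924687e-11 m = 33.9247 pm

Calculate Compton shift:
Δλ = λ_C(1 - cos(19°)) = 0.1322 pm

Final wavelength:
λ' = λ₀ + Δλ = 33.9247 + 0.1322 = 34.0569 pm

Final frequency:
f' = c/λ' = 299792458/3.4056876e-11 = 8.8026999e+18 Hz

Frequency shift (decrease):
Δf = f₀ - f' = 8.837e+18 - 8.8026999e+18 = 3.430e+16 Hz

(Intermediate values are shown rounded; full precision is carried through to the final answer.)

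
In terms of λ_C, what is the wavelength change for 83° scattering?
0.8781 λ_C

The Compton shift formula is:
Δλ = λ_C(1 - cos θ)

Dividing both sides by λ_C:
Δλ/λ_C = 1 - cos θ

For θ = 83°:
Δλ/λ_C = 1 - cos(83°)
Δλ/λ_C = 1 - 0.1219
Δλ/λ_C = 0.8781

This means the shift is 0.8781 × λ_C = 2.1306 pm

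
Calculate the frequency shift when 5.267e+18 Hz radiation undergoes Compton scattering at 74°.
1.578e+17 Hz (decrease)

Convert frequency to wavelength (c = 299792458 m/s):
λ₀ = c/f₀ = 299792458/5.267e+18 = 5.6919016e-11 m = 56.9190 pm

Calculate Compton shift:
Δλ = λ_C(1 - cos(74°)) = 1.7575 pm

Final wavelength:
λ' = λ₀ + Δλ = 56.9190 + 1.7575 = 58.6765 pm

Final frequency:
f' = c/λ' = 299792458/5.8676545e-11 = 5.1092385e+18 Hz

Frequency shift (decrease):
Δf = f₀ - f' = 5.267e+18 - 5.1092385e+18 = 1.578e+17 Hz

(Intermediate values are shown rounded; full precision is carried through to the final answer.)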